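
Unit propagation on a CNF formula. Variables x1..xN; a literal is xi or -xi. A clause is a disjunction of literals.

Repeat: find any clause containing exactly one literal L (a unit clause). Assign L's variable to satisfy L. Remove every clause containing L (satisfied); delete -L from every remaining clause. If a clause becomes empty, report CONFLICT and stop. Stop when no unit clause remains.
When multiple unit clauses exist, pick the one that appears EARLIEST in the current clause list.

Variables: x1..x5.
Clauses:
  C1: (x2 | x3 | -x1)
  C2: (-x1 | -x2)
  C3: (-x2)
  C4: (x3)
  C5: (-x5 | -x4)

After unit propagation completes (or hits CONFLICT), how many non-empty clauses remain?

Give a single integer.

unit clause [-2] forces x2=F; simplify:
  drop 2 from [2, 3, -1] -> [3, -1]
  satisfied 2 clause(s); 3 remain; assigned so far: [2]
unit clause [3] forces x3=T; simplify:
  satisfied 2 clause(s); 1 remain; assigned so far: [2, 3]

Answer: 1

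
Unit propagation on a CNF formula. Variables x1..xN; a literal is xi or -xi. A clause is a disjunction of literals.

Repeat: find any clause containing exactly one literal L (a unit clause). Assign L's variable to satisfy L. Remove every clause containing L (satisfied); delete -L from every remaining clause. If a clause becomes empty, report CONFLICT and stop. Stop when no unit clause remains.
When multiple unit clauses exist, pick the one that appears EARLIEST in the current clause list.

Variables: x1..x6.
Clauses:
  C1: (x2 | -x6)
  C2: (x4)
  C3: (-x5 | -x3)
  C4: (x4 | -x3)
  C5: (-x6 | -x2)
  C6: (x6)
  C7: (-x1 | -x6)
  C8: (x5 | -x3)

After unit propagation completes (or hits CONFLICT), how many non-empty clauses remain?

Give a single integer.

Answer: 3

Derivation:
unit clause [4] forces x4=T; simplify:
  satisfied 2 clause(s); 6 remain; assigned so far: [4]
unit clause [6] forces x6=T; simplify:
  drop -6 from [2, -6] -> [2]
  drop -6 from [-6, -2] -> [-2]
  drop -6 from [-1, -6] -> [-1]
  satisfied 1 clause(s); 5 remain; assigned so far: [4, 6]
unit clause [2] forces x2=T; simplify:
  drop -2 from [-2] -> [] (empty!)
  satisfied 1 clause(s); 4 remain; assigned so far: [2, 4, 6]
CONFLICT (empty clause)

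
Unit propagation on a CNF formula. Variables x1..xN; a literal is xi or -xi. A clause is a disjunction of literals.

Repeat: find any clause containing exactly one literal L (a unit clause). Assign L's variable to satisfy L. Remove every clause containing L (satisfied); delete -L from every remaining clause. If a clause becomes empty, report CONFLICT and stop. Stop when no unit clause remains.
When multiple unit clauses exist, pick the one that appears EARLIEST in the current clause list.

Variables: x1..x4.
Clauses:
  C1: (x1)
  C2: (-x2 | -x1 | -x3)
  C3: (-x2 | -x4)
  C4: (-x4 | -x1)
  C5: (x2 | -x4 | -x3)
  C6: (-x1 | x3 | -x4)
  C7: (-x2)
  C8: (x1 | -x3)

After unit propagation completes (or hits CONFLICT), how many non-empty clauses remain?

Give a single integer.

Answer: 0

Derivation:
unit clause [1] forces x1=T; simplify:
  drop -1 from [-2, -1, -3] -> [-2, -3]
  drop -1 from [-4, -1] -> [-4]
  drop -1 from [-1, 3, -4] -> [3, -4]
  satisfied 2 clause(s); 6 remain; assigned so far: [1]
unit clause [-4] forces x4=F; simplify:
  satisfied 4 clause(s); 2 remain; assigned so far: [1, 4]
unit clause [-2] forces x2=F; simplify:
  satisfied 2 clause(s); 0 remain; assigned so far: [1, 2, 4]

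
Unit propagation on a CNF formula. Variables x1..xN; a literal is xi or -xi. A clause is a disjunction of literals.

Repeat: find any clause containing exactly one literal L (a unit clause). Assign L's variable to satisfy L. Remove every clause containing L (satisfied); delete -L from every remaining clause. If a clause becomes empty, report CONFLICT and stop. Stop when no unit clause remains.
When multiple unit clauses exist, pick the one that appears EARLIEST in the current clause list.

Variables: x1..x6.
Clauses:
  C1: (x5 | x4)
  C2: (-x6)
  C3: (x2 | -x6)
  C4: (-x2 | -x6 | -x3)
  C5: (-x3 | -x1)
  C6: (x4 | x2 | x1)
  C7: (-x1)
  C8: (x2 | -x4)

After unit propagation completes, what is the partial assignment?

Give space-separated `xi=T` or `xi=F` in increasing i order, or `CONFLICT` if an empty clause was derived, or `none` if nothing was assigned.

unit clause [-6] forces x6=F; simplify:
  satisfied 3 clause(s); 5 remain; assigned so far: [6]
unit clause [-1] forces x1=F; simplify:
  drop 1 from [4, 2, 1] -> [4, 2]
  satisfied 2 clause(s); 3 remain; assigned so far: [1, 6]

Answer: x1=F x6=F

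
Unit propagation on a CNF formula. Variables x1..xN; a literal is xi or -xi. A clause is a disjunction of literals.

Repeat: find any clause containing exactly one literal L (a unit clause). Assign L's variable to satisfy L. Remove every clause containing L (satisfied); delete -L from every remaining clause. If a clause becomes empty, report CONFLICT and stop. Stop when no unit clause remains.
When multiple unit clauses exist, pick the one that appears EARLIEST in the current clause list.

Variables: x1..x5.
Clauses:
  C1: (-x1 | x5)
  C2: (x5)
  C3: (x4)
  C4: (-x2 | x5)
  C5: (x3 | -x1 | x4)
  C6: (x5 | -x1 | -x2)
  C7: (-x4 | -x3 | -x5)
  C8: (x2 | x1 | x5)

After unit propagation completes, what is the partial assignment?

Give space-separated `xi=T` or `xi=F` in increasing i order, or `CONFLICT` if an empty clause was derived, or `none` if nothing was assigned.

unit clause [5] forces x5=T; simplify:
  drop -5 from [-4, -3, -5] -> [-4, -3]
  satisfied 5 clause(s); 3 remain; assigned so far: [5]
unit clause [4] forces x4=T; simplify:
  drop -4 from [-4, -3] -> [-3]
  satisfied 2 clause(s); 1 remain; assigned so far: [4, 5]
unit clause [-3] forces x3=F; simplify:
  satisfied 1 clause(s); 0 remain; assigned so far: [3, 4, 5]

Answer: x3=F x4=T x5=T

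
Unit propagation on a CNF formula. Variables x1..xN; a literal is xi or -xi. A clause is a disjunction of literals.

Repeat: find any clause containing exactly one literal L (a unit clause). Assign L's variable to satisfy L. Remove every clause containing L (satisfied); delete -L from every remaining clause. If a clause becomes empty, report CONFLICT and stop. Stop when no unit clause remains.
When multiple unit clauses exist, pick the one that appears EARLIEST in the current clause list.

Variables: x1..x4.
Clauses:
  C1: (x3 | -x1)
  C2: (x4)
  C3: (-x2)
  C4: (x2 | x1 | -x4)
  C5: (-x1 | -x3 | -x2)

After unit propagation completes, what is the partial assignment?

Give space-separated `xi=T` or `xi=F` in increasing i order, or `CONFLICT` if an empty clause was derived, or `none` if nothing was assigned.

unit clause [4] forces x4=T; simplify:
  drop -4 from [2, 1, -4] -> [2, 1]
  satisfied 1 clause(s); 4 remain; assigned so far: [4]
unit clause [-2] forces x2=F; simplify:
  drop 2 from [2, 1] -> [1]
  satisfied 2 clause(s); 2 remain; assigned so far: [2, 4]
unit clause [1] forces x1=T; simplify:
  drop -1 from [3, -1] -> [3]
  satisfied 1 clause(s); 1 remain; assigned so far: [1, 2, 4]
unit clause [3] forces x3=T; simplify:
  satisfied 1 clause(s); 0 remain; assigned so far: [1, 2, 3, 4]

Answer: x1=T x2=F x3=T x4=T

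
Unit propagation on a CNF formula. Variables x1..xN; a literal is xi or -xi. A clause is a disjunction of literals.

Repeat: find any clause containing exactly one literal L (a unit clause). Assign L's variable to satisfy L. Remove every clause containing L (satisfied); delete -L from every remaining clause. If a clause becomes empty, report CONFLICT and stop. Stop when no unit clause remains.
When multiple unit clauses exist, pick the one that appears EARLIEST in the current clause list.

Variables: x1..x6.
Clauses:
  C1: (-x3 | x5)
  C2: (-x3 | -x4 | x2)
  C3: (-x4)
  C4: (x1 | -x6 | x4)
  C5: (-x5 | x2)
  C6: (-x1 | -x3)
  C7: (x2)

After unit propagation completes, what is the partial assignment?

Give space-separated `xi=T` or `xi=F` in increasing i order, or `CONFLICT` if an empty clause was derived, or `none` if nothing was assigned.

unit clause [-4] forces x4=F; simplify:
  drop 4 from [1, -6, 4] -> [1, -6]
  satisfied 2 clause(s); 5 remain; assigned so far: [4]
unit clause [2] forces x2=T; simplify:
  satisfied 2 clause(s); 3 remain; assigned so far: [2, 4]

Answer: x2=T x4=F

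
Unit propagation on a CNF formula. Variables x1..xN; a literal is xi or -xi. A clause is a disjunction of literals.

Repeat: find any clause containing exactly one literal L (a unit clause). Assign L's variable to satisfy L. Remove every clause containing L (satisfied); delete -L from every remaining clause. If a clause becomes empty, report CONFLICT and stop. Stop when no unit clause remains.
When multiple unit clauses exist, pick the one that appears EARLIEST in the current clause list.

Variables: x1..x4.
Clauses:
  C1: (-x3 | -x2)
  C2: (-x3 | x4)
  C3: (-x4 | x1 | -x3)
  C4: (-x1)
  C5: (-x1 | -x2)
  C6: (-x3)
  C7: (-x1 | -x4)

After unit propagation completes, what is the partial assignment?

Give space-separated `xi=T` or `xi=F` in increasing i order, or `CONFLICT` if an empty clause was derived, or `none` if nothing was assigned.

Answer: x1=F x3=F

Derivation:
unit clause [-1] forces x1=F; simplify:
  drop 1 from [-4, 1, -3] -> [-4, -3]
  satisfied 3 clause(s); 4 remain; assigned so far: [1]
unit clause [-3] forces x3=F; simplify:
  satisfied 4 clause(s); 0 remain; assigned so far: [1, 3]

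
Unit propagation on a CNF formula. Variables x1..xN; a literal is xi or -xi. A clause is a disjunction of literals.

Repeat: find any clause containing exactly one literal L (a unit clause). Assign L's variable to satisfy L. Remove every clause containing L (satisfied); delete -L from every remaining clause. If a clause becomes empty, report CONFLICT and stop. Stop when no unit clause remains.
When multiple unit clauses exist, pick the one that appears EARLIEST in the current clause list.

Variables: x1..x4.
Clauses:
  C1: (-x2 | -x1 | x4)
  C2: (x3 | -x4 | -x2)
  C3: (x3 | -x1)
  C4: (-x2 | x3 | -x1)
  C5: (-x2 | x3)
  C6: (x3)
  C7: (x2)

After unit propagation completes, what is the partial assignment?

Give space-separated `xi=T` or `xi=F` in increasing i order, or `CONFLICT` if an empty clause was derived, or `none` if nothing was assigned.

unit clause [3] forces x3=T; simplify:
  satisfied 5 clause(s); 2 remain; assigned so far: [3]
unit clause [2] forces x2=T; simplify:
  drop -2 from [-2, -1, 4] -> [-1, 4]
  satisfied 1 clause(s); 1 remain; assigned so far: [2, 3]

Answer: x2=T x3=T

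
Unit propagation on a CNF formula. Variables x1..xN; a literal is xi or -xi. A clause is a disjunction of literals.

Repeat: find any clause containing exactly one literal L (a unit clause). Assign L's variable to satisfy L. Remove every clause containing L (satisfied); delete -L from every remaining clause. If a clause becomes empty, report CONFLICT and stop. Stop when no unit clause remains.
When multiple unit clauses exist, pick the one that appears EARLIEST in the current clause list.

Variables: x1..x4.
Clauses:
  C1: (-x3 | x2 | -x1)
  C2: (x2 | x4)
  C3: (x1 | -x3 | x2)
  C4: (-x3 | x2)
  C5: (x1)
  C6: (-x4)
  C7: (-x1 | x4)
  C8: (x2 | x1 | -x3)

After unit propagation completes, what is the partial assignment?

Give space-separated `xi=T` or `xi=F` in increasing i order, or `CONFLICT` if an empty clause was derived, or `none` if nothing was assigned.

Answer: CONFLICT

Derivation:
unit clause [1] forces x1=T; simplify:
  drop -1 from [-3, 2, -1] -> [-3, 2]
  drop -1 from [-1, 4] -> [4]
  satisfied 3 clause(s); 5 remain; assigned so far: [1]
unit clause [-4] forces x4=F; simplify:
  drop 4 from [2, 4] -> [2]
  drop 4 from [4] -> [] (empty!)
  satisfied 1 clause(s); 4 remain; assigned so far: [1, 4]
CONFLICT (empty clause)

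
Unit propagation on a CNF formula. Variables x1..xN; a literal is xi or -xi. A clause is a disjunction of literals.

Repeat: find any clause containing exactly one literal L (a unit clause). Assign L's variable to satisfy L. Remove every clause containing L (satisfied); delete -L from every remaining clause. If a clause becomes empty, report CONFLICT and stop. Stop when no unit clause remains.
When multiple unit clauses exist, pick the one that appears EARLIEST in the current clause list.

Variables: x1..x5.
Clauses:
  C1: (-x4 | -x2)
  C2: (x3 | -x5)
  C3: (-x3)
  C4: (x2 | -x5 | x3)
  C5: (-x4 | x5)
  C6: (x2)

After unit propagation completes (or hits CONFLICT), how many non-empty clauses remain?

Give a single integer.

unit clause [-3] forces x3=F; simplify:
  drop 3 from [3, -5] -> [-5]
  drop 3 from [2, -5, 3] -> [2, -5]
  satisfied 1 clause(s); 5 remain; assigned so far: [3]
unit clause [-5] forces x5=F; simplify:
  drop 5 from [-4, 5] -> [-4]
  satisfied 2 clause(s); 3 remain; assigned so far: [3, 5]
unit clause [-4] forces x4=F; simplify:
  satisfied 2 clause(s); 1 remain; assigned so far: [3, 4, 5]
unit clause [2] forces x2=T; simplify:
  satisfied 1 clause(s); 0 remain; assigned so far: [2, 3, 4, 5]

Answer: 0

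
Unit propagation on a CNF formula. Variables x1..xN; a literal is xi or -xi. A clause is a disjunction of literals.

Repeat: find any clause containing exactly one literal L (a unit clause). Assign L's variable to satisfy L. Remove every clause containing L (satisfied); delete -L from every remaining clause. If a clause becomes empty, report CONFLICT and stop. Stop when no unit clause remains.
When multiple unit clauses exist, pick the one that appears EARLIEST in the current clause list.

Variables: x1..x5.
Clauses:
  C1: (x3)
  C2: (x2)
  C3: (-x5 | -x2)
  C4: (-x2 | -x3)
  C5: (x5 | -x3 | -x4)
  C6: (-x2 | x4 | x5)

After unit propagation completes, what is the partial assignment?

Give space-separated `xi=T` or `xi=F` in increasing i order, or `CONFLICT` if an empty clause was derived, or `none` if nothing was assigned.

unit clause [3] forces x3=T; simplify:
  drop -3 from [-2, -3] -> [-2]
  drop -3 from [5, -3, -4] -> [5, -4]
  satisfied 1 clause(s); 5 remain; assigned so far: [3]
unit clause [2] forces x2=T; simplify:
  drop -2 from [-5, -2] -> [-5]
  drop -2 from [-2] -> [] (empty!)
  drop -2 from [-2, 4, 5] -> [4, 5]
  satisfied 1 clause(s); 4 remain; assigned so far: [2, 3]
CONFLICT (empty clause)

Answer: CONFLICT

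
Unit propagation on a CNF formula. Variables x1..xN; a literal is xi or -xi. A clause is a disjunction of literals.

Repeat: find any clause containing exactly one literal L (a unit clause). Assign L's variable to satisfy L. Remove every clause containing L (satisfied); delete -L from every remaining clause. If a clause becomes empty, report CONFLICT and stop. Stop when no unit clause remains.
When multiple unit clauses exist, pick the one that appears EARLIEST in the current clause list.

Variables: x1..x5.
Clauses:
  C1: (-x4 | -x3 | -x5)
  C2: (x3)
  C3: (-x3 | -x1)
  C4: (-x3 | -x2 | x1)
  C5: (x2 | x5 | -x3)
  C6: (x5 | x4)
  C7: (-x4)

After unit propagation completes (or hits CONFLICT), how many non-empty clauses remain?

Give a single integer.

unit clause [3] forces x3=T; simplify:
  drop -3 from [-4, -3, -5] -> [-4, -5]
  drop -3 from [-3, -1] -> [-1]
  drop -3 from [-3, -2, 1] -> [-2, 1]
  drop -3 from [2, 5, -3] -> [2, 5]
  satisfied 1 clause(s); 6 remain; assigned so far: [3]
unit clause [-1] forces x1=F; simplify:
  drop 1 from [-2, 1] -> [-2]
  satisfied 1 clause(s); 5 remain; assigned so far: [1, 3]
unit clause [-2] forces x2=F; simplify:
  drop 2 from [2, 5] -> [5]
  satisfied 1 clause(s); 4 remain; assigned so far: [1, 2, 3]
unit clause [5] forces x5=T; simplify:
  drop -5 from [-4, -5] -> [-4]
  satisfied 2 clause(s); 2 remain; assigned so far: [1, 2, 3, 5]
unit clause [-4] forces x4=F; simplify:
  satisfied 2 clause(s); 0 remain; assigned so far: [1, 2, 3, 4, 5]

Answer: 0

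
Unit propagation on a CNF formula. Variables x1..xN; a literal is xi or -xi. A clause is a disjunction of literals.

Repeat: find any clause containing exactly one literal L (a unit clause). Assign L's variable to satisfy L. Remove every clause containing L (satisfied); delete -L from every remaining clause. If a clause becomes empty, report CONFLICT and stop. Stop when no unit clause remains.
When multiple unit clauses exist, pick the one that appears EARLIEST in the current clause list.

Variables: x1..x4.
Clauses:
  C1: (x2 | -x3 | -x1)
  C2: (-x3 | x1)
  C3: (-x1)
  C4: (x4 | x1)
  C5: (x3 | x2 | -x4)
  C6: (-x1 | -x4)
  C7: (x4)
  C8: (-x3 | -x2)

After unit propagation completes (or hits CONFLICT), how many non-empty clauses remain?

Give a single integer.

unit clause [-1] forces x1=F; simplify:
  drop 1 from [-3, 1] -> [-3]
  drop 1 from [4, 1] -> [4]
  satisfied 3 clause(s); 5 remain; assigned so far: [1]
unit clause [-3] forces x3=F; simplify:
  drop 3 from [3, 2, -4] -> [2, -4]
  satisfied 2 clause(s); 3 remain; assigned so far: [1, 3]
unit clause [4] forces x4=T; simplify:
  drop -4 from [2, -4] -> [2]
  satisfied 2 clause(s); 1 remain; assigned so far: [1, 3, 4]
unit clause [2] forces x2=T; simplify:
  satisfied 1 clause(s); 0 remain; assigned so far: [1, 2, 3, 4]

Answer: 0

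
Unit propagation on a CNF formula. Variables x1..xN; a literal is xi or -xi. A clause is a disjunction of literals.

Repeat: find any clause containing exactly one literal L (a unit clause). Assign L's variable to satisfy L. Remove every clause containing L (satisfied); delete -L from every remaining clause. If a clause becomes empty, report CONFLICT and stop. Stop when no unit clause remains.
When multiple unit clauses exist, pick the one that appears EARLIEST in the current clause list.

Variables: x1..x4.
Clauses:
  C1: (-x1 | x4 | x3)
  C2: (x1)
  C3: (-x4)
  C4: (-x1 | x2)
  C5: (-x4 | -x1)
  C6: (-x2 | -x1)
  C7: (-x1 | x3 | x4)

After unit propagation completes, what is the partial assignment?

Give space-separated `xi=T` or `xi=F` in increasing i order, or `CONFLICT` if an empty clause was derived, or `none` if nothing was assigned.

Answer: CONFLICT

Derivation:
unit clause [1] forces x1=T; simplify:
  drop -1 from [-1, 4, 3] -> [4, 3]
  drop -1 from [-1, 2] -> [2]
  drop -1 from [-4, -1] -> [-4]
  drop -1 from [-2, -1] -> [-2]
  drop -1 from [-1, 3, 4] -> [3, 4]
  satisfied 1 clause(s); 6 remain; assigned so far: [1]
unit clause [-4] forces x4=F; simplify:
  drop 4 from [4, 3] -> [3]
  drop 4 from [3, 4] -> [3]
  satisfied 2 clause(s); 4 remain; assigned so far: [1, 4]
unit clause [3] forces x3=T; simplify:
  satisfied 2 clause(s); 2 remain; assigned so far: [1, 3, 4]
unit clause [2] forces x2=T; simplify:
  drop -2 from [-2] -> [] (empty!)
  satisfied 1 clause(s); 1 remain; assigned so far: [1, 2, 3, 4]
CONFLICT (empty clause)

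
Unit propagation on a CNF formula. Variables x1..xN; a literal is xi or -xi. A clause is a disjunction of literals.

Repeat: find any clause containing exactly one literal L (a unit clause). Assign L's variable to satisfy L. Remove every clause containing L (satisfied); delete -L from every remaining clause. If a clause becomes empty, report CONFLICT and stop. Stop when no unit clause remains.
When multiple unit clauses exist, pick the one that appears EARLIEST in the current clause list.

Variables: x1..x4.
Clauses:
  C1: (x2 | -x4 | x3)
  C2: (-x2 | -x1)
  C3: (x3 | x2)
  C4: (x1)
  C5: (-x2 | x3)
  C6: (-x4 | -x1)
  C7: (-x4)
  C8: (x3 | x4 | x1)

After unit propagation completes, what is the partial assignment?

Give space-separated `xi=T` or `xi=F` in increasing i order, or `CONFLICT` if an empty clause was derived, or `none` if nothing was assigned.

unit clause [1] forces x1=T; simplify:
  drop -1 from [-2, -1] -> [-2]
  drop -1 from [-4, -1] -> [-4]
  satisfied 2 clause(s); 6 remain; assigned so far: [1]
unit clause [-2] forces x2=F; simplify:
  drop 2 from [2, -4, 3] -> [-4, 3]
  drop 2 from [3, 2] -> [3]
  satisfied 2 clause(s); 4 remain; assigned so far: [1, 2]
unit clause [3] forces x3=T; simplify:
  satisfied 2 clause(s); 2 remain; assigned so far: [1, 2, 3]
unit clause [-4] forces x4=F; simplify:
  satisfied 2 clause(s); 0 remain; assigned so far: [1, 2, 3, 4]

Answer: x1=T x2=F x3=T x4=F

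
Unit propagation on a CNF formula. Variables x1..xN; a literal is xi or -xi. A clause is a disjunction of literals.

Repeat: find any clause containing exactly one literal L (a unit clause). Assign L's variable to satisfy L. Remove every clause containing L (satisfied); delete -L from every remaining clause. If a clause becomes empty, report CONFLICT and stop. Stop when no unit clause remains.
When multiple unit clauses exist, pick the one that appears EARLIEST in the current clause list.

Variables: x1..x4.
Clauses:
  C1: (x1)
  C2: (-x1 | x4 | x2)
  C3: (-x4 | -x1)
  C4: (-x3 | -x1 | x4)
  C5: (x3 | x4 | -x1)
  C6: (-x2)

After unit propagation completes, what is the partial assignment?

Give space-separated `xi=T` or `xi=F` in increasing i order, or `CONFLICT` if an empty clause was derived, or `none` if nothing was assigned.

Answer: CONFLICT

Derivation:
unit clause [1] forces x1=T; simplify:
  drop -1 from [-1, 4, 2] -> [4, 2]
  drop -1 from [-4, -1] -> [-4]
  drop -1 from [-3, -1, 4] -> [-3, 4]
  drop -1 from [3, 4, -1] -> [3, 4]
  satisfied 1 clause(s); 5 remain; assigned so far: [1]
unit clause [-4] forces x4=F; simplify:
  drop 4 from [4, 2] -> [2]
  drop 4 from [-3, 4] -> [-3]
  drop 4 from [3, 4] -> [3]
  satisfied 1 clause(s); 4 remain; assigned so far: [1, 4]
unit clause [2] forces x2=T; simplify:
  drop -2 from [-2] -> [] (empty!)
  satisfied 1 clause(s); 3 remain; assigned so far: [1, 2, 4]
CONFLICT (empty clause)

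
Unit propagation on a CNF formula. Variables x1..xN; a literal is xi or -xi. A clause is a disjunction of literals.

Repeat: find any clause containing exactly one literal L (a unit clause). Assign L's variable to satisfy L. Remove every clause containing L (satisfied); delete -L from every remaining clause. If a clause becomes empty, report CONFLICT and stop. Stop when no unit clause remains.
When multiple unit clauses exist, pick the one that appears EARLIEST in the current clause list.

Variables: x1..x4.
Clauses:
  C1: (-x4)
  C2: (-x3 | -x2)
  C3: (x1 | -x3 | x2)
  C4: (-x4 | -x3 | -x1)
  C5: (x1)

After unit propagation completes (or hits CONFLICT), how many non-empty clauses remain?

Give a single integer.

unit clause [-4] forces x4=F; simplify:
  satisfied 2 clause(s); 3 remain; assigned so far: [4]
unit clause [1] forces x1=T; simplify:
  satisfied 2 clause(s); 1 remain; assigned so far: [1, 4]

Answer: 1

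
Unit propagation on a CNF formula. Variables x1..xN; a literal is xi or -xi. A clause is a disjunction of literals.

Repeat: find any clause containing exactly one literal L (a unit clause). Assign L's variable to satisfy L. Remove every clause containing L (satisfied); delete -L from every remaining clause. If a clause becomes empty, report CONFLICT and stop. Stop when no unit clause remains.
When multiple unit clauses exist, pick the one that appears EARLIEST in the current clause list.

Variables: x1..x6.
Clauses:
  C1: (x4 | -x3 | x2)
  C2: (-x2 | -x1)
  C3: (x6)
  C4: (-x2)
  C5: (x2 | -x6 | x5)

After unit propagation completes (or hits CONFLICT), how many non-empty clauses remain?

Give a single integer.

unit clause [6] forces x6=T; simplify:
  drop -6 from [2, -6, 5] -> [2, 5]
  satisfied 1 clause(s); 4 remain; assigned so far: [6]
unit clause [-2] forces x2=F; simplify:
  drop 2 from [4, -3, 2] -> [4, -3]
  drop 2 from [2, 5] -> [5]
  satisfied 2 clause(s); 2 remain; assigned so far: [2, 6]
unit clause [5] forces x5=T; simplify:
  satisfied 1 clause(s); 1 remain; assigned so far: [2, 5, 6]

Answer: 1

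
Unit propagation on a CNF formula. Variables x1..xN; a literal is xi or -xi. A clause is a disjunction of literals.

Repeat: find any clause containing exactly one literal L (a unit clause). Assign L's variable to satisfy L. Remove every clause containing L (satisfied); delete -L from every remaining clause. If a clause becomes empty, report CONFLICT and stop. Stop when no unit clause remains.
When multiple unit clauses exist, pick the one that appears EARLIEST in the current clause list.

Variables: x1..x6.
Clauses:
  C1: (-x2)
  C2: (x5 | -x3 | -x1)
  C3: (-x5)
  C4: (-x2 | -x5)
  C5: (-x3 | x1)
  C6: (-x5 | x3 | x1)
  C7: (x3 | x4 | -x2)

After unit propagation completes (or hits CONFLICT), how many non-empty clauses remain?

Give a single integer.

Answer: 2

Derivation:
unit clause [-2] forces x2=F; simplify:
  satisfied 3 clause(s); 4 remain; assigned so far: [2]
unit clause [-5] forces x5=F; simplify:
  drop 5 from [5, -3, -1] -> [-3, -1]
  satisfied 2 clause(s); 2 remain; assigned so far: [2, 5]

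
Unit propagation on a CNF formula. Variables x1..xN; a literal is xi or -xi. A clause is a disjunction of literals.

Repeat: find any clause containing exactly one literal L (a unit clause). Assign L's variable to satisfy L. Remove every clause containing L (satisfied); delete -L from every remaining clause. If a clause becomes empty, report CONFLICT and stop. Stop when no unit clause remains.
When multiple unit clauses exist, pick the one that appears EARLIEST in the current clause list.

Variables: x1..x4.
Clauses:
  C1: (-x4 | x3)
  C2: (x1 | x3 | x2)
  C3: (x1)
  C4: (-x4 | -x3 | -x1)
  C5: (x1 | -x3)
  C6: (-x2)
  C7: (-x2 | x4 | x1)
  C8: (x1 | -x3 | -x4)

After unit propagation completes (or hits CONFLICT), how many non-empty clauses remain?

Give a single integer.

Answer: 2

Derivation:
unit clause [1] forces x1=T; simplify:
  drop -1 from [-4, -3, -1] -> [-4, -3]
  satisfied 5 clause(s); 3 remain; assigned so far: [1]
unit clause [-2] forces x2=F; simplify:
  satisfied 1 clause(s); 2 remain; assigned so far: [1, 2]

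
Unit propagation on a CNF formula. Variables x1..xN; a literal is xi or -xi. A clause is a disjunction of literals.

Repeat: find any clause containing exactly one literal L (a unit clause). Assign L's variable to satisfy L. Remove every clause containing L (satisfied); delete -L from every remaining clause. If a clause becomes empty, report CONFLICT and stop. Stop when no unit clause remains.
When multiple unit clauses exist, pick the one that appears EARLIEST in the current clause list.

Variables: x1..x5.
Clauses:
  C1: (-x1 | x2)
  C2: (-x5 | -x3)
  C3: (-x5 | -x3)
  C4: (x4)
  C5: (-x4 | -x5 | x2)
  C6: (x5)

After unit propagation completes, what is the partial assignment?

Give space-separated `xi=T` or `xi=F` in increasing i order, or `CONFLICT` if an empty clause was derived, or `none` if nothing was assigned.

unit clause [4] forces x4=T; simplify:
  drop -4 from [-4, -5, 2] -> [-5, 2]
  satisfied 1 clause(s); 5 remain; assigned so far: [4]
unit clause [5] forces x5=T; simplify:
  drop -5 from [-5, -3] -> [-3]
  drop -5 from [-5, -3] -> [-3]
  drop -5 from [-5, 2] -> [2]
  satisfied 1 clause(s); 4 remain; assigned so far: [4, 5]
unit clause [-3] forces x3=F; simplify:
  satisfied 2 clause(s); 2 remain; assigned so far: [3, 4, 5]
unit clause [2] forces x2=T; simplify:
  satisfied 2 clause(s); 0 remain; assigned so far: [2, 3, 4, 5]

Answer: x2=T x3=F x4=T x5=T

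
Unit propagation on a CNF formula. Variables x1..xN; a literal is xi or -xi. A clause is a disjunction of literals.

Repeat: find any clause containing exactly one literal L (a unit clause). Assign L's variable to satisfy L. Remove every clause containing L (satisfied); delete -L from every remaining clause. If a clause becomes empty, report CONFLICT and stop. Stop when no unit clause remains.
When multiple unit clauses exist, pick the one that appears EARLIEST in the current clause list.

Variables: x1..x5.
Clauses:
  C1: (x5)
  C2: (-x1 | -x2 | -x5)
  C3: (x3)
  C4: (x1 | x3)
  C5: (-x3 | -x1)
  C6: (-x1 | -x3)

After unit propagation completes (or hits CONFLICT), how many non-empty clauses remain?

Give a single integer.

Answer: 0

Derivation:
unit clause [5] forces x5=T; simplify:
  drop -5 from [-1, -2, -5] -> [-1, -2]
  satisfied 1 clause(s); 5 remain; assigned so far: [5]
unit clause [3] forces x3=T; simplify:
  drop -3 from [-3, -1] -> [-1]
  drop -3 from [-1, -3] -> [-1]
  satisfied 2 clause(s); 3 remain; assigned so far: [3, 5]
unit clause [-1] forces x1=F; simplify:
  satisfied 3 clause(s); 0 remain; assigned so far: [1, 3, 5]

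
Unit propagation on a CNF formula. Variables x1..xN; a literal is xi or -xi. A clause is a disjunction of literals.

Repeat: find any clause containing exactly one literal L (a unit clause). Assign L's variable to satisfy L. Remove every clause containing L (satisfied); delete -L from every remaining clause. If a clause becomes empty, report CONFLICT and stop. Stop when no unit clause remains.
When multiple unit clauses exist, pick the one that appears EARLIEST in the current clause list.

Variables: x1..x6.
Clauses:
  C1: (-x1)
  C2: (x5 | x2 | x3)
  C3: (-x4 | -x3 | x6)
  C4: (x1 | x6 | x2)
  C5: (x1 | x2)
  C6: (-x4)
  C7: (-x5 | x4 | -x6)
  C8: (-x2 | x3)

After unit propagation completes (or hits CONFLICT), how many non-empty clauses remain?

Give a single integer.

Answer: 1

Derivation:
unit clause [-1] forces x1=F; simplify:
  drop 1 from [1, 6, 2] -> [6, 2]
  drop 1 from [1, 2] -> [2]
  satisfied 1 clause(s); 7 remain; assigned so far: [1]
unit clause [2] forces x2=T; simplify:
  drop -2 from [-2, 3] -> [3]
  satisfied 3 clause(s); 4 remain; assigned so far: [1, 2]
unit clause [-4] forces x4=F; simplify:
  drop 4 from [-5, 4, -6] -> [-5, -6]
  satisfied 2 clause(s); 2 remain; assigned so far: [1, 2, 4]
unit clause [3] forces x3=T; simplify:
  satisfied 1 clause(s); 1 remain; assigned so far: [1, 2, 3, 4]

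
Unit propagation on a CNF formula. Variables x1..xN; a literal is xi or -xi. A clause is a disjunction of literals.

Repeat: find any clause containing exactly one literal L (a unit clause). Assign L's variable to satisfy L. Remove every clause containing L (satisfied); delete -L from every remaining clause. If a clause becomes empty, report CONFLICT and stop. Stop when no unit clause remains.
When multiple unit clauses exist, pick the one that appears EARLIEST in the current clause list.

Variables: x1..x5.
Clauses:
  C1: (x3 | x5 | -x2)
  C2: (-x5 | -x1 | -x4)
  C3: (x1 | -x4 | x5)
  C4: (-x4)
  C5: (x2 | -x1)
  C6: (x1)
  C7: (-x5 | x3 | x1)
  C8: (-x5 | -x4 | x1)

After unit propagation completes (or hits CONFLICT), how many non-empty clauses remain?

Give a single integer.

Answer: 1

Derivation:
unit clause [-4] forces x4=F; simplify:
  satisfied 4 clause(s); 4 remain; assigned so far: [4]
unit clause [1] forces x1=T; simplify:
  drop -1 from [2, -1] -> [2]
  satisfied 2 clause(s); 2 remain; assigned so far: [1, 4]
unit clause [2] forces x2=T; simplify:
  drop -2 from [3, 5, -2] -> [3, 5]
  satisfied 1 clause(s); 1 remain; assigned so far: [1, 2, 4]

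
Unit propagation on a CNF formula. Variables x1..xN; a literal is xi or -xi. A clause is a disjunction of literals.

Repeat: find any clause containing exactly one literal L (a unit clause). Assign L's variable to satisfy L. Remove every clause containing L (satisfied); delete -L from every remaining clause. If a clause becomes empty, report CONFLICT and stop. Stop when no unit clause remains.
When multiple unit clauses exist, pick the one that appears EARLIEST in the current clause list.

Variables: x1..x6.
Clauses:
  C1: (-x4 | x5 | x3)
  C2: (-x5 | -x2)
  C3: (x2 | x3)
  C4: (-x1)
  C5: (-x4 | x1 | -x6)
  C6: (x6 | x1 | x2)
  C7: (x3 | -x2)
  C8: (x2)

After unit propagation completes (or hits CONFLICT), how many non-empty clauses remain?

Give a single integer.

Answer: 1

Derivation:
unit clause [-1] forces x1=F; simplify:
  drop 1 from [-4, 1, -6] -> [-4, -6]
  drop 1 from [6, 1, 2] -> [6, 2]
  satisfied 1 clause(s); 7 remain; assigned so far: [1]
unit clause [2] forces x2=T; simplify:
  drop -2 from [-5, -2] -> [-5]
  drop -2 from [3, -2] -> [3]
  satisfied 3 clause(s); 4 remain; assigned so far: [1, 2]
unit clause [-5] forces x5=F; simplify:
  drop 5 from [-4, 5, 3] -> [-4, 3]
  satisfied 1 clause(s); 3 remain; assigned so far: [1, 2, 5]
unit clause [3] forces x3=T; simplify:
  satisfied 2 clause(s); 1 remain; assigned so far: [1, 2, 3, 5]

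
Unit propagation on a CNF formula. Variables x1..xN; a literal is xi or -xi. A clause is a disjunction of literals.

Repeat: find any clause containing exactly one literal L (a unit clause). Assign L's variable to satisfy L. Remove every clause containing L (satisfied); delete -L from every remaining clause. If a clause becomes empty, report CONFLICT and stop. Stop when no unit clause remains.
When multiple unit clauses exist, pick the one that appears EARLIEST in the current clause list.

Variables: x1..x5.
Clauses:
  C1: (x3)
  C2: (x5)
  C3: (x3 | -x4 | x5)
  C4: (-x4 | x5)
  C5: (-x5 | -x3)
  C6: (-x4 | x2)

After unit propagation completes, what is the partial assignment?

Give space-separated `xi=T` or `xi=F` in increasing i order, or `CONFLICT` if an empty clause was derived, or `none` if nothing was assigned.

Answer: CONFLICT

Derivation:
unit clause [3] forces x3=T; simplify:
  drop -3 from [-5, -3] -> [-5]
  satisfied 2 clause(s); 4 remain; assigned so far: [3]
unit clause [5] forces x5=T; simplify:
  drop -5 from [-5] -> [] (empty!)
  satisfied 2 clause(s); 2 remain; assigned so far: [3, 5]
CONFLICT (empty clause)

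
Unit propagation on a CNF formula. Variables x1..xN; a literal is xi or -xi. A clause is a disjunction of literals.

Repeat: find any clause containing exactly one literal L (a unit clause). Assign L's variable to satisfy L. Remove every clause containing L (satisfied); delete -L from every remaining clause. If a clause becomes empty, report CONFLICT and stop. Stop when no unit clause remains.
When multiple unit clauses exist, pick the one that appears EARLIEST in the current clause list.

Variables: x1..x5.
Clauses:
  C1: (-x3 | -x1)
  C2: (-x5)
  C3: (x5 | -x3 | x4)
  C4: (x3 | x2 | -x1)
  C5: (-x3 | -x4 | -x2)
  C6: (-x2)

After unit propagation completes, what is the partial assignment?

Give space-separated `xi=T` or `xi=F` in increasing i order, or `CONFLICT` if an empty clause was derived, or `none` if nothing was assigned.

Answer: x2=F x5=F

Derivation:
unit clause [-5] forces x5=F; simplify:
  drop 5 from [5, -3, 4] -> [-3, 4]
  satisfied 1 clause(s); 5 remain; assigned so far: [5]
unit clause [-2] forces x2=F; simplify:
  drop 2 from [3, 2, -1] -> [3, -1]
  satisfied 2 clause(s); 3 remain; assigned so far: [2, 5]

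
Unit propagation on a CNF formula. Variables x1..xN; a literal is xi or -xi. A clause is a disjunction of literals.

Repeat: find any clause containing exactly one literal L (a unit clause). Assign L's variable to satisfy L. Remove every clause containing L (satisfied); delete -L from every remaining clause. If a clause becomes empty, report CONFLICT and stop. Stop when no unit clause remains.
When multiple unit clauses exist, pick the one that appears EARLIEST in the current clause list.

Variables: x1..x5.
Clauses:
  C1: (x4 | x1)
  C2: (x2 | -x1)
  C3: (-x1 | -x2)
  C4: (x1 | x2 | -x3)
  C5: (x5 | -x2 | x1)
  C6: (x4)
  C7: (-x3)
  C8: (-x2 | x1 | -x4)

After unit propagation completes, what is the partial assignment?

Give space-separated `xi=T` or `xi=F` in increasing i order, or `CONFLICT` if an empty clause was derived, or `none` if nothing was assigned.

Answer: x3=F x4=T

Derivation:
unit clause [4] forces x4=T; simplify:
  drop -4 from [-2, 1, -4] -> [-2, 1]
  satisfied 2 clause(s); 6 remain; assigned so far: [4]
unit clause [-3] forces x3=F; simplify:
  satisfied 2 clause(s); 4 remain; assigned so far: [3, 4]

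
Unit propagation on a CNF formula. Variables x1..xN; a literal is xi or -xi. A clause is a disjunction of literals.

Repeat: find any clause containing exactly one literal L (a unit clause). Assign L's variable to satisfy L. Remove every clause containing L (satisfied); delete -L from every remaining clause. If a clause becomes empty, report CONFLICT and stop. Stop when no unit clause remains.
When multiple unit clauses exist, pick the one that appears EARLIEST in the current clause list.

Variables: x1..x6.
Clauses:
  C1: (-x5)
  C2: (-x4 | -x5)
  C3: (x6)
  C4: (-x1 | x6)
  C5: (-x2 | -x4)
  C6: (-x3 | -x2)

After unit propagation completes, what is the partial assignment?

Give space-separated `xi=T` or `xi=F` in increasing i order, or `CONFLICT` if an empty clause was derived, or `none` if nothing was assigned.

unit clause [-5] forces x5=F; simplify:
  satisfied 2 clause(s); 4 remain; assigned so far: [5]
unit clause [6] forces x6=T; simplify:
  satisfied 2 clause(s); 2 remain; assigned so far: [5, 6]

Answer: x5=F x6=T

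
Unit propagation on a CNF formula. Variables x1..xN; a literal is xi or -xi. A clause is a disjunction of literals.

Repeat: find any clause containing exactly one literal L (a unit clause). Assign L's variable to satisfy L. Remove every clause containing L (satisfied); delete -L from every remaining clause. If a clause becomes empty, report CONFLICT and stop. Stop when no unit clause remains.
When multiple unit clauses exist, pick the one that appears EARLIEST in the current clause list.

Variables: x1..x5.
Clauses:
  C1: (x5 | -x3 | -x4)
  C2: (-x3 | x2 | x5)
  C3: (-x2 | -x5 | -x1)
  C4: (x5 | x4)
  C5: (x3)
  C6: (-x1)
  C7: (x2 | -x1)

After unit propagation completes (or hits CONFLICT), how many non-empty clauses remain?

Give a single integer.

Answer: 3

Derivation:
unit clause [3] forces x3=T; simplify:
  drop -3 from [5, -3, -4] -> [5, -4]
  drop -3 from [-3, 2, 5] -> [2, 5]
  satisfied 1 clause(s); 6 remain; assigned so far: [3]
unit clause [-1] forces x1=F; simplify:
  satisfied 3 clause(s); 3 remain; assigned so far: [1, 3]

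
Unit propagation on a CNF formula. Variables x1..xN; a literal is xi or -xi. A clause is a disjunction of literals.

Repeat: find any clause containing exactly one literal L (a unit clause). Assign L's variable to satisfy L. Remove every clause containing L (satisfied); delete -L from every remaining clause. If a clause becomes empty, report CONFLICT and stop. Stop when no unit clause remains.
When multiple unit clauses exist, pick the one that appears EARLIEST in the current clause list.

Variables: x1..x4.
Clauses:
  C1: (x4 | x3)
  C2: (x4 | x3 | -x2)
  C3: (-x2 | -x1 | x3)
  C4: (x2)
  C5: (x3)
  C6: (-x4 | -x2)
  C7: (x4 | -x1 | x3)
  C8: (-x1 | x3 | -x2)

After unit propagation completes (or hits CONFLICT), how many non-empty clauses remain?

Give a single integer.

unit clause [2] forces x2=T; simplify:
  drop -2 from [4, 3, -2] -> [4, 3]
  drop -2 from [-2, -1, 3] -> [-1, 3]
  drop -2 from [-4, -2] -> [-4]
  drop -2 from [-1, 3, -2] -> [-1, 3]
  satisfied 1 clause(s); 7 remain; assigned so far: [2]
unit clause [3] forces x3=T; simplify:
  satisfied 6 clause(s); 1 remain; assigned so far: [2, 3]
unit clause [-4] forces x4=F; simplify:
  satisfied 1 clause(s); 0 remain; assigned so far: [2, 3, 4]

Answer: 0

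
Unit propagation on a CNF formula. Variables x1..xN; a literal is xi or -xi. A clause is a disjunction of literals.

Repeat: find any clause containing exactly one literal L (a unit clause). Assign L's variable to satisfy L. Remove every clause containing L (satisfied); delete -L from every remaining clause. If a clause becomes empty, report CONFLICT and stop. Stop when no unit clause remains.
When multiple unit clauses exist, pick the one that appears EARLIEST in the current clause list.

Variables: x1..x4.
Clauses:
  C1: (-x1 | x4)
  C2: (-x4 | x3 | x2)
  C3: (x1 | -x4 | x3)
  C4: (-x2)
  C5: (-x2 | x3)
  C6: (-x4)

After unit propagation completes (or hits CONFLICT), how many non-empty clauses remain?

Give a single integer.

unit clause [-2] forces x2=F; simplify:
  drop 2 from [-4, 3, 2] -> [-4, 3]
  satisfied 2 clause(s); 4 remain; assigned so far: [2]
unit clause [-4] forces x4=F; simplify:
  drop 4 from [-1, 4] -> [-1]
  satisfied 3 clause(s); 1 remain; assigned so far: [2, 4]
unit clause [-1] forces x1=F; simplify:
  satisfied 1 clause(s); 0 remain; assigned so far: [1, 2, 4]

Answer: 0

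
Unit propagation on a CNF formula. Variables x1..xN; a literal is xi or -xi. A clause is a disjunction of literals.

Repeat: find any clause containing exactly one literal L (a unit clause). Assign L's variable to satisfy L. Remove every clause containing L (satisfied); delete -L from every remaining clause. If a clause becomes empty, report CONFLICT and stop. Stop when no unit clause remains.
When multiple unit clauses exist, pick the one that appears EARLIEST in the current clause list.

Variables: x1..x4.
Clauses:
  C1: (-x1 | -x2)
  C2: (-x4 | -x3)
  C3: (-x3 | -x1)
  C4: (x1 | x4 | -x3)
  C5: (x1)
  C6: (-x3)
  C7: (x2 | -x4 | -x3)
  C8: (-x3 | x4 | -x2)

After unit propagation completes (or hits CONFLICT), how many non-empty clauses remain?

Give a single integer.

unit clause [1] forces x1=T; simplify:
  drop -1 from [-1, -2] -> [-2]
  drop -1 from [-3, -1] -> [-3]
  satisfied 2 clause(s); 6 remain; assigned so far: [1]
unit clause [-2] forces x2=F; simplify:
  drop 2 from [2, -4, -3] -> [-4, -3]
  satisfied 2 clause(s); 4 remain; assigned so far: [1, 2]
unit clause [-3] forces x3=F; simplify:
  satisfied 4 clause(s); 0 remain; assigned so far: [1, 2, 3]

Answer: 0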